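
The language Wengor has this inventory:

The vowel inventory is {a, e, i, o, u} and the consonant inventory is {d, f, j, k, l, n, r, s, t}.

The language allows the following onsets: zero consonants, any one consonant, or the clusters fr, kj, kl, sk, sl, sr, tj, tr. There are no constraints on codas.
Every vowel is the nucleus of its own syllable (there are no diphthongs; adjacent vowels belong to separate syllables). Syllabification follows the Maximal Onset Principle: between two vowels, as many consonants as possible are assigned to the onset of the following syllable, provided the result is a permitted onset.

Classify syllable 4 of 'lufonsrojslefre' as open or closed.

The vowels are u, o, o, e, e — 5 nuclei, so 5 syllables.
/u…o/ gap (V1→V2): /f/ → onset of the next syllable (single consonants are always licit onsets).
/o…o/ gap (V2→V3): /nsr/; trying suffixes from longest down, /sr/ is the first permitted one, so coda /n/ | onset /sr/.
/o…e/ gap (V3→V4): cluster /jsl/ — the longest permitted-onset suffix is /sl/; onset = /sl/, preceding coda = /j/.
/e…e/ gap (V4→V5): /fr/ — entire cluster is a permitted onset → onset /fr/, coda ∅.
Syllabification: lu.fon.sroj.sle.fre.
Syllable 4 is /sle/; it ends in its nucleus with no coda, so it is open.

open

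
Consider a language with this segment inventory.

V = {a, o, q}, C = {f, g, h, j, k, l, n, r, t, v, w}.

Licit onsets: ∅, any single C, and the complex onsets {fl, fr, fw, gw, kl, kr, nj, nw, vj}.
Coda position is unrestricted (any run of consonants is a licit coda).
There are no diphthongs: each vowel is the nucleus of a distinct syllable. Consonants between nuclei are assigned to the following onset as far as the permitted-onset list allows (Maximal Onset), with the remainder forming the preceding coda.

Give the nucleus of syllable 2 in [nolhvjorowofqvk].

Nuclei (vowels): o, o, o, o, q → 5 syllables.
The second nucleus (vowel 2 from the left) is /o/.

o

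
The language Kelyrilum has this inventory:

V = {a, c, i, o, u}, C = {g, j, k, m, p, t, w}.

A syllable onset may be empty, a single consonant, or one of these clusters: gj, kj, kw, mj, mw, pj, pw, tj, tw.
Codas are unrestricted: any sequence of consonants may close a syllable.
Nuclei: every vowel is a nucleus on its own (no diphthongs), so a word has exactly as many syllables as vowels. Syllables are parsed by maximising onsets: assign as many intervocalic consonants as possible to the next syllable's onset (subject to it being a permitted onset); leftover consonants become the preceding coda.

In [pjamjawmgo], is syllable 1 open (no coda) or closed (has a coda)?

open

Nuclei (vowels): a, a, o → 3 syllables.
/a…a/ gap (V1→V2): /mj/ is a licit onset in full, so it all attaches to the next syllable.
/a…o/ gap (V2→V3): /wmg/ — longest licit onset from the right is /g/, leaving /wm/ as coda.
Result: pja.mjawm.go.
Syllable 1 is /pja/; it ends in its nucleus with no coda, so it is open.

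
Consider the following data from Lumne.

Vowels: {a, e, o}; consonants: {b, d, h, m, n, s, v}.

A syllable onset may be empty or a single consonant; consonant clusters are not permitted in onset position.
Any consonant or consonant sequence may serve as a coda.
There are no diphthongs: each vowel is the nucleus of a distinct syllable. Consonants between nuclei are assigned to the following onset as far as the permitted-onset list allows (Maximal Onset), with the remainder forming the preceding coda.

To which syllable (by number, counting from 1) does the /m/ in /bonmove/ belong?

The vowels are o, o, e — 3 nuclei, so 3 syllables.
σ1/σ2 boundary: /nm/ splits as /n/ + /m/ (/m/ is the longest suffix that is a licit onset).
σ2/σ3 boundary: just /v/ — single C goes to the following onset.
Putting it together: bon.mo.ve.
The /m/ is in the onset of syllable 2 (/mo/).

2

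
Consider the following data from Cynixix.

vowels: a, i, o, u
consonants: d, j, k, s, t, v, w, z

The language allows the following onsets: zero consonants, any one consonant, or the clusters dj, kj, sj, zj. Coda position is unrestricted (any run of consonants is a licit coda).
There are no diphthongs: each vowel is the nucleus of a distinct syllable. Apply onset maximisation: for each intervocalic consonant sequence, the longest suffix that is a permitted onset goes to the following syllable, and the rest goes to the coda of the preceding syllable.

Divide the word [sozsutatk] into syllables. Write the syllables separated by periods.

soz.su.tatk

Vowels present: o, u, a; each is a nucleus, giving 3 syllables.
V1 /o/ – V2 /u/: cluster /zs/ — the longest permitted-onset suffix is /s/; onset = /s/, preceding coda = /z/.
V2 /u/ – V3 /a/: just /t/ — single C goes to the following onset.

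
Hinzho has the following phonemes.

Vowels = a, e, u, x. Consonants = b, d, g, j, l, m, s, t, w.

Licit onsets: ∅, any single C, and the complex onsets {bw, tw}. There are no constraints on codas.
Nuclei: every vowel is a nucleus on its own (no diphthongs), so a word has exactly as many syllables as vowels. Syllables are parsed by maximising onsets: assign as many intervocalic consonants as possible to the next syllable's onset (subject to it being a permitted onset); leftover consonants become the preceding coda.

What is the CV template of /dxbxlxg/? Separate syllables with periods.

CV.CV.CVC

Vowels present: x, x, x; each is a nucleus, giving 3 syllables.
/x…x/ gap (V1→V2): /b/ is a single consonant, so it becomes the next onset.
/x…x/ gap (V2→V3): /l/ is a single consonant, so it becomes the next onset.
So the parse is dx.bx.lxg.
Mapping each syllable to C/V: /dx/ → CV, /bx/ → CV, /lxg/ → CVC.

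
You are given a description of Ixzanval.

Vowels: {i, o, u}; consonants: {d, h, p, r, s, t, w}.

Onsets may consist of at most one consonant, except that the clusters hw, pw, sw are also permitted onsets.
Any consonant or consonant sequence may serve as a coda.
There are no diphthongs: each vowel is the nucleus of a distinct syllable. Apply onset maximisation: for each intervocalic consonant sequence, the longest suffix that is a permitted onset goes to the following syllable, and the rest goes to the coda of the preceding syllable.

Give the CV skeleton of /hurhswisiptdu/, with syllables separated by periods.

CVCC.CCV.CVCC.CV

The vowels are u, i, i, u — 4 nuclei, so 4 syllables.
V1 /u/ – V2 /i/: /rhsw/; trying suffixes from longest down, /sw/ is the first permitted one, so coda /rh/ | onset /sw/.
V2 /i/ – V3 /i/: /s/ is a single consonant, so it becomes the next onset.
V3 /i/ – V4 /u/: /ptd/ — longest licit onset from the right is /d/, leaving /pt/ as coda.
Result: hurh.swi.sipt.du.
Mapping each syllable to C/V: /hurh/ → CVCC, /swi/ → CCV, /sipt/ → CVCC, /du/ → CV.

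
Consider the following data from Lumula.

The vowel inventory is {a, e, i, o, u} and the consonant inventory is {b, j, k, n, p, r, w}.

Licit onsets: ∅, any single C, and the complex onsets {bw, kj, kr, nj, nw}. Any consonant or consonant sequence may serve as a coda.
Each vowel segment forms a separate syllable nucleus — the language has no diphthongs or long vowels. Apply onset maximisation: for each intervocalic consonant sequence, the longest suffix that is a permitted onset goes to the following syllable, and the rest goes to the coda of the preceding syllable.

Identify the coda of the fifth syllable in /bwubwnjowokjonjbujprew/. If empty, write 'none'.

jp

Nuclei (vowels): u, o, o, o, u, e → 6 syllables.
Between /u/ (V1) and /o/ (V2): /bwnj/; trying suffixes from longest down, /nj/ is the first permitted one, so coda /bw/ | onset /nj/.
Between /o/ (V2) and /o/ (V3): /w/ → onset of the next syllable (single consonants are always licit onsets).
Between /o/ (V3) and /o/ (V4): /kj/ is a licit onset in full, so it all attaches to the next syllable.
Between /o/ (V4) and /u/ (V5): /njb/ splits as /nj/ + /b/ (/b/ is the longest suffix that is a licit onset).
Between /u/ (V5) and /e/ (V6): /jpr/ splits as /jp/ + /r/ (/r/ is the longest suffix that is a licit onset).
Syllabification: bwubw.njo.wo.kjonj.bujp.rew.
Syllable 5 is /bujp/: onset /b/, nucleus /u/, coda /jp/.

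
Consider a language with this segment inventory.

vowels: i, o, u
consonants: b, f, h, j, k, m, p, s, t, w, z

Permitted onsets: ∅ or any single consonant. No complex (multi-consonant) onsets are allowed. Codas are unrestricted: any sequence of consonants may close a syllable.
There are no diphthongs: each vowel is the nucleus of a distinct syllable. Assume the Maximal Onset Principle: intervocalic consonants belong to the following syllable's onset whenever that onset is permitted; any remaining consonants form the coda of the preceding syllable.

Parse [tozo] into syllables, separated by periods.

The vowels are o, o — 2 nuclei, so 2 syllables.
/o…o/ gap (V1→V2): /z/ → onset of the next syllable (single consonants are always licit onsets).

to.zo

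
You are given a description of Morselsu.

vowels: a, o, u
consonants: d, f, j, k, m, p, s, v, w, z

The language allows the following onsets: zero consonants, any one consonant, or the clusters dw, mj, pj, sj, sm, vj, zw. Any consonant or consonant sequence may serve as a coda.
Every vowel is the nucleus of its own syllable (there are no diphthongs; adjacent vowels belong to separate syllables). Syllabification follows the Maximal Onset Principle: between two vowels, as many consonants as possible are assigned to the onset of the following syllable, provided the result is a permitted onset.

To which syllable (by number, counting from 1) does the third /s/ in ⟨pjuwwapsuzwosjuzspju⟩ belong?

5

The vowels are u, a, u, o, u, u — 6 nuclei, so 6 syllables.
V1 /u/ – V2 /a/: cluster /ww/ — the longest permitted-onset suffix is /w/; onset = /w/, preceding coda = /w/.
V2 /a/ – V3 /u/: /ps/ splits as /p/ + /s/ (/s/ is the longest suffix that is a licit onset).
V3 /u/ – V4 /o/: /zw/ — entire cluster is a permitted onset → onset /zw/, coda ∅.
V4 /o/ – V5 /u/: /sj/ is a licit onset in full, so it all attaches to the next syllable.
V5 /u/ – V6 /u/: /zspj/ splits as /zs/ + /pj/ (/pj/ is the longest suffix that is a licit onset).
Result: pjuw.wap.su.zwo.sjuzs.pju.
The third /s/ is in the coda of syllable 5 (/sjuzs/).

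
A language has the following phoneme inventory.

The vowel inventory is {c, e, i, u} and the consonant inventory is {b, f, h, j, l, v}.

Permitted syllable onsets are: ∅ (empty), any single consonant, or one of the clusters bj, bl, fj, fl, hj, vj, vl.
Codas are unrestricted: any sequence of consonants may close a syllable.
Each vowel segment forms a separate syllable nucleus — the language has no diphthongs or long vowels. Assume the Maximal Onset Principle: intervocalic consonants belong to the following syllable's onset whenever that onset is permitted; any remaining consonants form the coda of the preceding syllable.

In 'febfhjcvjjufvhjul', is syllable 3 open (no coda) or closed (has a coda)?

Nuclei (vowels): e, c, u, u → 4 syllables.
Between /e/ (V1) and /c/ (V2): /bfhj/ — longest licit onset from the right is /hj/, leaving /bf/ as coda.
Between /c/ (V2) and /u/ (V3): cluster /vjj/ — the longest permitted-onset suffix is /j/; onset = /j/, preceding coda = /vj/.
Between /u/ (V3) and /u/ (V4): /fvhj/ splits as /fv/ + /hj/ (/hj/ is the longest suffix that is a licit onset).
Syllabification: febf.hjcvj.jufv.hjul.
Syllable 3 is /jufv/ with coda /fv/, so it is closed.

closed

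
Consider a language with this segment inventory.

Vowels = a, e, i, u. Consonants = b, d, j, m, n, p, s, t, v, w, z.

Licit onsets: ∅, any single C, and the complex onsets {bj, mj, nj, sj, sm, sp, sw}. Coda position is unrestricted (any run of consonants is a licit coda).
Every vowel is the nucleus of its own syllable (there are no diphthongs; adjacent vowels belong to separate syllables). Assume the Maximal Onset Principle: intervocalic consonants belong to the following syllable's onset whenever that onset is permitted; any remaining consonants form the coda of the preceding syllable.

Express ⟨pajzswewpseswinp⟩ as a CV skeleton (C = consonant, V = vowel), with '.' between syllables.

Nuclei (vowels): a, e, e, i → 4 syllables.
/a…e/ gap (V1→V2): /jzsw/ — longest licit onset from the right is /sw/, leaving /jz/ as coda.
/e…e/ gap (V2→V3): /wps/ splits as /wp/ + /s/ (/s/ is the longest suffix that is a licit onset).
/e…i/ gap (V3→V4): /sw/ — entire cluster is a permitted onset → onset /sw/, coda ∅.
Result: pajz.swewp.se.swinp.
Mapping each syllable to C/V: /pajz/ → CVCC, /swewp/ → CCVCC, /se/ → CV, /swinp/ → CCVCC.

CVCC.CCVCC.CV.CCVCC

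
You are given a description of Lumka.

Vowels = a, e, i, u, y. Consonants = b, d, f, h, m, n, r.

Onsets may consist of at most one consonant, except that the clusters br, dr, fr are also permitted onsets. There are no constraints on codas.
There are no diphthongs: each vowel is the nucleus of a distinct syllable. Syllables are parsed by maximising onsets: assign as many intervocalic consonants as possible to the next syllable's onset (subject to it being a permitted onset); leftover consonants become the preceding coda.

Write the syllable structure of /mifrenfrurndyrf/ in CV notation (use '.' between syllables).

Vowels present: i, e, u, y; each is a nucleus, giving 4 syllables.
V1 /i/ – V2 /e/: /fr/ — entire cluster is a permitted onset → onset /fr/, coda ∅.
V2 /e/ – V3 /u/: /nfr/; trying suffixes from longest down, /fr/ is the first permitted one, so coda /n/ | onset /fr/.
V3 /u/ – V4 /y/: cluster /rnd/ — the longest permitted-onset suffix is /d/; onset = /d/, preceding coda = /rn/.
Result: mi.fren.frurn.dyrf.
Mapping each syllable to C/V: /mi/ → CV, /fren/ → CCVC, /frurn/ → CCVCC, /dyrf/ → CVCC.

CV.CCVC.CCVCC.CVCC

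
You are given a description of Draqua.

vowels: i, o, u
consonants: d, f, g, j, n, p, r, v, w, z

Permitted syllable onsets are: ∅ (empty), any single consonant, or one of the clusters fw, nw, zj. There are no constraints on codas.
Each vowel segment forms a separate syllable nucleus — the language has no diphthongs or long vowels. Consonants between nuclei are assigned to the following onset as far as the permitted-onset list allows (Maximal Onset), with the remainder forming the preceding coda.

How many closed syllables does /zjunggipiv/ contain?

Vowels present: u, i, i; each is a nucleus, giving 3 syllables.
Between /u/ (V1) and /i/ (V2): /ngg/ — longest licit onset from the right is /g/, leaving /ng/ as coda.
Between /i/ (V2) and /i/ (V3): /p/ is a single consonant, so it becomes the next onset.
So the parse is zjung.gi.piv.
Classifying each syllable: /zjung/ (closed), /gi/ (open), /piv/ (closed).
Closed syllables: 2.

2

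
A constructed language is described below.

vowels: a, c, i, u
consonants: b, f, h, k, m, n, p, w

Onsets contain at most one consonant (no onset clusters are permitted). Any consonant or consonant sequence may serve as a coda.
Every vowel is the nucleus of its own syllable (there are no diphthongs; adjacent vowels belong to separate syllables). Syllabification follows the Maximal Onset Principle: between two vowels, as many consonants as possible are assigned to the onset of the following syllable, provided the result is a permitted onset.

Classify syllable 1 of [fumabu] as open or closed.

Nuclei (vowels): u, a, u → 3 syllables.
σ1/σ2 boundary: just /m/ — single C goes to the following onset.
σ2/σ3 boundary: /b/ → onset of the next syllable (single consonants are always licit onsets).
So the parse is fu.ma.bu.
Syllable 1 is /fu/; it ends in its nucleus with no coda, so it is open.

open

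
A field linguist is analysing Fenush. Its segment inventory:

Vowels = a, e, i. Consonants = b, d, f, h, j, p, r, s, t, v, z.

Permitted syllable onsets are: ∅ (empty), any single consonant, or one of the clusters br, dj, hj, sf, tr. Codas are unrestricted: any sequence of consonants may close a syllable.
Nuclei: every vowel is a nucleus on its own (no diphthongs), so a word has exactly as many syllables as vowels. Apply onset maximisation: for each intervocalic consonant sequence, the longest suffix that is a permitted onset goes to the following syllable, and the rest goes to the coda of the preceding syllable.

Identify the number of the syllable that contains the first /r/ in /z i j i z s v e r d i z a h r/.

Vowels present: i, i, e, i, a; each is a nucleus, giving 5 syllables.
Between /i/ (V1) and /i/ (V2): /j/ → onset of the next syllable (single consonants are always licit onsets).
Between /i/ (V2) and /e/ (V3): /zsv/; trying suffixes from longest down, /v/ is the first permitted one, so coda /zs/ | onset /v/.
Between /e/ (V3) and /i/ (V4): /rd/ — longest licit onset from the right is /d/, leaving /r/ as coda.
Between /i/ (V4) and /a/ (V5): /z/ → onset of the next syllable (single consonants are always licit onsets).
So the parse is zi.jizs.ver.di.zahr.
The first /r/ is in the coda of syllable 3 (/ver/).

3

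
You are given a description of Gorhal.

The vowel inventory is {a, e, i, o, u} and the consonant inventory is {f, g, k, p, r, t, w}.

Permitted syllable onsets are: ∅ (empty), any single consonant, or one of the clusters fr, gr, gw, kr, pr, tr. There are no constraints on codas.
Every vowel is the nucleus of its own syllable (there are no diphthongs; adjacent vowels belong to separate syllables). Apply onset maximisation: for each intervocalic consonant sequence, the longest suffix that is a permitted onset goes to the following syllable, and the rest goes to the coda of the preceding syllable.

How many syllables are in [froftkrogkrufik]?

4

Vowels present: o, o, u, i; each is a nucleus, giving 4 syllables.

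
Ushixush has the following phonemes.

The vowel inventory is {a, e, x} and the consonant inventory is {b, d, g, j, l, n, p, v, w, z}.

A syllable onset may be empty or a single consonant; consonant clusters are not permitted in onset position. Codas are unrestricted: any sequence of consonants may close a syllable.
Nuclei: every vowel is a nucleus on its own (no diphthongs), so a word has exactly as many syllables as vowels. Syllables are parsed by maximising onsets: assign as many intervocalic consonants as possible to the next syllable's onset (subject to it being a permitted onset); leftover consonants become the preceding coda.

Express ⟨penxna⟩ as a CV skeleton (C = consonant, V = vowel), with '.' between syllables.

Nuclei (vowels): e, x, a → 3 syllables.
/e…x/ gap (V1→V2): /n/ is a single consonant, so it becomes the next onset.
/x…a/ gap (V2→V3): just /n/ — single C goes to the following onset.
Syllabification: pe.nx.na.
Mapping each syllable to C/V: /pe/ → CV, /nx/ → CV, /na/ → CV.

CV.CV.CV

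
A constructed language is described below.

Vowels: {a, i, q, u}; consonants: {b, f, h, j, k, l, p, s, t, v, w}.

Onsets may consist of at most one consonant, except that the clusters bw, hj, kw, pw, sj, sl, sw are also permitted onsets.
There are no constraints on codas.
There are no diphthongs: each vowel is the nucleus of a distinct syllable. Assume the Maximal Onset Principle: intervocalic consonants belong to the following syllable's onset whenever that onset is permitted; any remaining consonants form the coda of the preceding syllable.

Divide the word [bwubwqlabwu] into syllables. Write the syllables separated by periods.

bwu.bwq.la.bwu

Nuclei (vowels): u, q, a, u → 4 syllables.
σ1/σ2 boundary: /bw/ — entire cluster is a permitted onset → onset /bw/, coda ∅.
σ2/σ3 boundary: just /l/ — single C goes to the following onset.
σ3/σ4 boundary: cluster /bw/ — /bw/ is itself a permitted onset, so the whole cluster goes right; preceding coda = ∅.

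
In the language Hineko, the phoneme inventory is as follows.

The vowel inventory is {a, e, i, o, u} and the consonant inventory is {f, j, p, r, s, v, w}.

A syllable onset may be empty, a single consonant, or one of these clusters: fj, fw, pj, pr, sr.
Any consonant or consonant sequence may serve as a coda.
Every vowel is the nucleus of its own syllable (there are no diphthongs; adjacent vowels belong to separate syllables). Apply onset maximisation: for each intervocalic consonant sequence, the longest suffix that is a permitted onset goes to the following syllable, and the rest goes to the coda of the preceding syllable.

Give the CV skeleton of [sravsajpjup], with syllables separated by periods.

CCVC.CVC.CCVC

The vowels are a, a, u — 3 nuclei, so 3 syllables.
Between /a/ (V1) and /a/ (V2): cluster /vs/ — the longest permitted-onset suffix is /s/; onset = /s/, preceding coda = /v/.
Between /a/ (V2) and /u/ (V3): /jpj/; trying suffixes from longest down, /pj/ is the first permitted one, so coda /j/ | onset /pj/.
Result: srav.saj.pjup.
Mapping each syllable to C/V: /srav/ → CCVC, /saj/ → CVC, /pjup/ → CCVC.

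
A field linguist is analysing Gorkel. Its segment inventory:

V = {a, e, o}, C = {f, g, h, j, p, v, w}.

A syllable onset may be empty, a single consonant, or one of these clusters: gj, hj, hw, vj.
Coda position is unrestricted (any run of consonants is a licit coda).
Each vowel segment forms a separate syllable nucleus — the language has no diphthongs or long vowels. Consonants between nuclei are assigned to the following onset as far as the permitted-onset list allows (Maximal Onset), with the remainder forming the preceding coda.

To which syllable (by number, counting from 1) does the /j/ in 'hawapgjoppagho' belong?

3

Nuclei (vowels): a, a, o, a, o → 5 syllables.
Between /a/ (V1) and /a/ (V2): /w/ is a single consonant, so it becomes the next onset.
Between /a/ (V2) and /o/ (V3): cluster /pgj/ — the longest permitted-onset suffix is /gj/; onset = /gj/, preceding coda = /p/.
Between /o/ (V3) and /a/ (V4): cluster /pp/ — the longest permitted-onset suffix is /p/; onset = /p/, preceding coda = /p/.
Between /a/ (V4) and /o/ (V5): /gh/ splits as /g/ + /h/ (/h/ is the longest suffix that is a licit onset).
Result: ha.wap.gjop.pag.ho.
The /j/ is in the onset of syllable 3 (/gjop/).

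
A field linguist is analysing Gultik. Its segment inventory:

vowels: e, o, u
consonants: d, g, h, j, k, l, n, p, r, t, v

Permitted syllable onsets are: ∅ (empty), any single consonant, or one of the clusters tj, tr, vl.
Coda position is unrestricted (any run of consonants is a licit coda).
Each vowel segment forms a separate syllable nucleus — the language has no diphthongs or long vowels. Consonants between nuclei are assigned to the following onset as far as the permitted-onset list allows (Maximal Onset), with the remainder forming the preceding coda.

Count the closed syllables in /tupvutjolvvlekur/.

Vowels present: u, u, o, e, u; each is a nucleus, giving 5 syllables.
σ1/σ2 boundary: /pv/ — longest licit onset from the right is /v/, leaving /p/ as coda.
σ2/σ3 boundary: /tj/ — entire cluster is a permitted onset → onset /tj/, coda ∅.
σ3/σ4 boundary: /lvvl/; trying suffixes from longest down, /vl/ is the first permitted one, so coda /lv/ | onset /vl/.
σ4/σ5 boundary: just /k/ — single C goes to the following onset.
So the parse is tup.vu.tjolv.vle.kur.
Classifying each syllable: /tup/ (closed), /vu/ (open), /tjolv/ (closed), /vle/ (open), /kur/ (closed).
Closed syllables: 3.

3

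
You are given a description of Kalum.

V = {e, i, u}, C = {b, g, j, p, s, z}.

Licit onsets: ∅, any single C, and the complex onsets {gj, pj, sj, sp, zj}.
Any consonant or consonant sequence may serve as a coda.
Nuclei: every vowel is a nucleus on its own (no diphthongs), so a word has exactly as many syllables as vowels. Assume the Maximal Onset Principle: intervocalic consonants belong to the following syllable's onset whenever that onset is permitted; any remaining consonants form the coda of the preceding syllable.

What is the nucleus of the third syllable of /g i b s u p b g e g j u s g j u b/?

The vowels are i, u, e, u, u — 5 nuclei, so 5 syllables.
The third nucleus (vowel 3 from the left) is /e/.

e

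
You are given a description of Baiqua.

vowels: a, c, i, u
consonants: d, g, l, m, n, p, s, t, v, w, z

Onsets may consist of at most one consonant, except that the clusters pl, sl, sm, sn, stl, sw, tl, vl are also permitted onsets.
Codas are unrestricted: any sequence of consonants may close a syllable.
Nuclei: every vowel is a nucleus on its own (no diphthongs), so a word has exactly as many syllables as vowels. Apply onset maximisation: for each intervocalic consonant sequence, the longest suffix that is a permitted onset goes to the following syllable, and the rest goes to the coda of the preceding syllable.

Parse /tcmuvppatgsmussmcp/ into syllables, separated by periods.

tc.muvp.patg.smus.smcp

The vowels are c, u, a, u, c — 5 nuclei, so 5 syllables.
V1 /c/ – V2 /u/: /m/ is a single consonant, so it becomes the next onset.
V2 /u/ – V3 /a/: /vpp/; trying suffixes from longest down, /p/ is the first permitted one, so coda /vp/ | onset /p/.
V3 /a/ – V4 /u/: cluster /tgsm/ — the longest permitted-onset suffix is /sm/; onset = /sm/, preceding coda = /tg/.
V4 /u/ – V5 /c/: /ssm/ — longest licit onset from the right is /sm/, leaving /s/ as coda.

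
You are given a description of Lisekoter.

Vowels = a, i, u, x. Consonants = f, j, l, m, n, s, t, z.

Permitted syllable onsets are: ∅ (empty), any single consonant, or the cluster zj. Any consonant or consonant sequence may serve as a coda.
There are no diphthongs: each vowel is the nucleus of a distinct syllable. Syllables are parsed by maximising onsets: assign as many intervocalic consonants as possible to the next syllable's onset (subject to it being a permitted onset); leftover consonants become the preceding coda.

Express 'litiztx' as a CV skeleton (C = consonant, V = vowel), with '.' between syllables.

CV.CVC.CV

Vowels present: i, i, x; each is a nucleus, giving 3 syllables.
σ1/σ2 boundary: /t/ is a single consonant, so it becomes the next onset.
σ2/σ3 boundary: cluster /zt/ — the longest permitted-onset suffix is /t/; onset = /t/, preceding coda = /z/.
Syllabification: li.tiz.tx.
Mapping each syllable to C/V: /li/ → CV, /tiz/ → CVC, /tx/ → CV.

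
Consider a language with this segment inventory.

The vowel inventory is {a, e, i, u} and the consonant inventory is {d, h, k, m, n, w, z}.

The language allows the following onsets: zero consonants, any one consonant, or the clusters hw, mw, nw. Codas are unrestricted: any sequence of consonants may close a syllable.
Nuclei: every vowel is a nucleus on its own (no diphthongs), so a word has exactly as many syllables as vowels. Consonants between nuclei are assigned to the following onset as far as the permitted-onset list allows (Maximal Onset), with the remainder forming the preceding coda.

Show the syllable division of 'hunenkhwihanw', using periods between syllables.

The vowels are u, e, i, a — 4 nuclei, so 4 syllables.
Between /u/ (V1) and /e/ (V2): /n/ is a single consonant, so it becomes the next onset.
Between /e/ (V2) and /i/ (V3): /nkhw/; trying suffixes from longest down, /hw/ is the first permitted one, so coda /nk/ | onset /hw/.
Between /i/ (V3) and /a/ (V4): /h/ is a single consonant, so it becomes the next onset.

hu.nenk.hwi.hanw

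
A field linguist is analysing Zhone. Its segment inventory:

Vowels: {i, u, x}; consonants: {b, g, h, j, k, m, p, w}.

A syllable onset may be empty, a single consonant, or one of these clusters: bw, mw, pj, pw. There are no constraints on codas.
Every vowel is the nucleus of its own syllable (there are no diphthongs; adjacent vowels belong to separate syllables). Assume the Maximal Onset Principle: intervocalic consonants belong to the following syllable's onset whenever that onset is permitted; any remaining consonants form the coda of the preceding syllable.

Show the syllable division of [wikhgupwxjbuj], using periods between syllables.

The vowels are i, u, x, u — 4 nuclei, so 4 syllables.
V1 /i/ – V2 /u/: cluster /khg/ — the longest permitted-onset suffix is /g/; onset = /g/, preceding coda = /kh/.
V2 /u/ – V3 /x/: /pw/ is a licit onset in full, so it all attaches to the next syllable.
V3 /x/ – V4 /u/: /jb/ — longest licit onset from the right is /b/, leaving /j/ as coda.

wikh.gu.pwxj.buj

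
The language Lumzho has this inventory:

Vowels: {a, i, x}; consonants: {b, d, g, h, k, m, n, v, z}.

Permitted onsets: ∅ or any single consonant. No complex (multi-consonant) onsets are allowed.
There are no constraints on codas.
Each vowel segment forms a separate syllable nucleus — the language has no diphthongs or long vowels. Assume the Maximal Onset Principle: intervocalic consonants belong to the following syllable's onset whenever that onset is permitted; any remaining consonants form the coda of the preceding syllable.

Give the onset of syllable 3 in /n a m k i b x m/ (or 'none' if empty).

Nuclei (vowels): a, i, x → 3 syllables.
/a…i/ gap (V1→V2): /mk/; trying suffixes from longest down, /k/ is the first permitted one, so coda /m/ | onset /k/.
/i…x/ gap (V2→V3): /b/ is a single consonant, so it becomes the next onset.
Result: nam.ki.bxm.
Syllable 3 is /bxm/: onset /b/, nucleus /x/, coda /m/.

b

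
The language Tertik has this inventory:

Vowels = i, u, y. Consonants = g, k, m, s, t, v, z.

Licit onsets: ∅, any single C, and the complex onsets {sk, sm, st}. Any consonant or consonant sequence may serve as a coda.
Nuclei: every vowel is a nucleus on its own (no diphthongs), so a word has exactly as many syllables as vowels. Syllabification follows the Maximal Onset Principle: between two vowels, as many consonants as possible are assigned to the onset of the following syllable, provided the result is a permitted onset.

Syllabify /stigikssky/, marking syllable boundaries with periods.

The vowels are i, i, y — 3 nuclei, so 3 syllables.
V1 /i/ – V2 /i/: /g/ → onset of the next syllable (single consonants are always licit onsets).
V2 /i/ – V3 /y/: /kssk/ — longest licit onset from the right is /sk/, leaving /ks/ as coda.

sti.giks.sky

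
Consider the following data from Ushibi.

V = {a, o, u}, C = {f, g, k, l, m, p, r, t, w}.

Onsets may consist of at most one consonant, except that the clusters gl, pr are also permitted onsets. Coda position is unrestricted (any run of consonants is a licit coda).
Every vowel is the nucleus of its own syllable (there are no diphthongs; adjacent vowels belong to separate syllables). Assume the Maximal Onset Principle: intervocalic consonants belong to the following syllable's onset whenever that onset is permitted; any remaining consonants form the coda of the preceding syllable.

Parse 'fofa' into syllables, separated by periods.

Nuclei (vowels): o, a → 2 syllables.
σ1/σ2 boundary: /f/ → onset of the next syllable (single consonants are always licit onsets).

fo.fa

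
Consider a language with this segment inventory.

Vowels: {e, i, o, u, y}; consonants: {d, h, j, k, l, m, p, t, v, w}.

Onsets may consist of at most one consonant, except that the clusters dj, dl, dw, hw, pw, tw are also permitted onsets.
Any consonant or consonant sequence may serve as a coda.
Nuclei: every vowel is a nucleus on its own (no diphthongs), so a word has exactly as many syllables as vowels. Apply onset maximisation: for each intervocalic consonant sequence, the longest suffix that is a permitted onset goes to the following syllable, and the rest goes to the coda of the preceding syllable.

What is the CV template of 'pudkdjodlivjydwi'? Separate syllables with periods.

CVCC.CCV.CCVC.CV.CCV

Vowels present: u, o, i, y, i; each is a nucleus, giving 5 syllables.
/u…o/ gap (V1→V2): cluster /dkdj/ — the longest permitted-onset suffix is /dj/; onset = /dj/, preceding coda = /dk/.
/o…i/ gap (V2→V3): cluster /dl/ — /dl/ is itself a permitted onset, so the whole cluster goes right; preceding coda = ∅.
/i…y/ gap (V3→V4): /vj/ splits as /v/ + /j/ (/j/ is the longest suffix that is a licit onset).
/y…i/ gap (V4→V5): cluster /dw/ — /dw/ is itself a permitted onset, so the whole cluster goes right; preceding coda = ∅.
Syllabification: pudk.djo.dliv.jy.dwi.
Mapping each syllable to C/V: /pudk/ → CVCC, /djo/ → CCV, /dliv/ → CCVC, /jy/ → CV, /dwi/ → CCV.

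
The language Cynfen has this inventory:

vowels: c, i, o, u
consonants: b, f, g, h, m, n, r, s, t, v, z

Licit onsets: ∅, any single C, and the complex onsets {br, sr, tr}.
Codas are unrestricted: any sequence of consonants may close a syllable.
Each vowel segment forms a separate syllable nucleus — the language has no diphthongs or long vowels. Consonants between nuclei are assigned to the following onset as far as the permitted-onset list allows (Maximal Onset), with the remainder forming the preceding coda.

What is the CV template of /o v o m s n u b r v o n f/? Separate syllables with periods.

The vowels are o, o, u, o — 4 nuclei, so 4 syllables.
/o…o/ gap (V1→V2): just /v/ — single C goes to the following onset.
/o…u/ gap (V2→V3): /msn/; trying suffixes from longest down, /n/ is the first permitted one, so coda /ms/ | onset /n/.
/u…o/ gap (V3→V4): /brv/ splits as /br/ + /v/ (/v/ is the longest suffix that is a licit onset).
So the parse is o.voms.nubr.vonf.
Mapping each syllable to C/V: /o/ → V, /voms/ → CVCC, /nubr/ → CVCC, /vonf/ → CVCC.

V.CVCC.CVCC.CVCC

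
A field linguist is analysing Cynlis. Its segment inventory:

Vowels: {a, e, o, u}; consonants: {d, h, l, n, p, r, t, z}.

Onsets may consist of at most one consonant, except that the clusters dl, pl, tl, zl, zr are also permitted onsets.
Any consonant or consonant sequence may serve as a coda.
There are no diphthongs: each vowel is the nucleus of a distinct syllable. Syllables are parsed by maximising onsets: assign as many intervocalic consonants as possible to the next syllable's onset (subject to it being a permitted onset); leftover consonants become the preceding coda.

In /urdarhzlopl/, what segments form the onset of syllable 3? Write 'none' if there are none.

The vowels are u, a, o — 3 nuclei, so 3 syllables.
/u…a/ gap (V1→V2): /rd/; trying suffixes from longest down, /d/ is the first permitted one, so coda /r/ | onset /d/.
/a…o/ gap (V2→V3): /rhzl/; trying suffixes from longest down, /zl/ is the first permitted one, so coda /rh/ | onset /zl/.
Result: ur.darh.zlopl.
Syllable 3 is /zlopl/: onset /zl/, nucleus /o/, coda /pl/.

zl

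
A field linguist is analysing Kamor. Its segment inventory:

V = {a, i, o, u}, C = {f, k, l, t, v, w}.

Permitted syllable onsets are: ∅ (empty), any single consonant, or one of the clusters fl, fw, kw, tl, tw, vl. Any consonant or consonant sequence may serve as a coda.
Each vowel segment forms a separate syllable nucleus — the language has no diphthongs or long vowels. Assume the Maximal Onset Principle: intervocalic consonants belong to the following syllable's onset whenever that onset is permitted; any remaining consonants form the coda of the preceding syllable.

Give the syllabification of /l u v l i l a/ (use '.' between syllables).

lu.vli.la

Vowels present: u, i, a; each is a nucleus, giving 3 syllables.
V1 /u/ – V2 /i/: cluster /vl/ — /vl/ is itself a permitted onset, so the whole cluster goes right; preceding coda = ∅.
V2 /i/ – V3 /a/: /l/ → onset of the next syllable (single consonants are always licit onsets).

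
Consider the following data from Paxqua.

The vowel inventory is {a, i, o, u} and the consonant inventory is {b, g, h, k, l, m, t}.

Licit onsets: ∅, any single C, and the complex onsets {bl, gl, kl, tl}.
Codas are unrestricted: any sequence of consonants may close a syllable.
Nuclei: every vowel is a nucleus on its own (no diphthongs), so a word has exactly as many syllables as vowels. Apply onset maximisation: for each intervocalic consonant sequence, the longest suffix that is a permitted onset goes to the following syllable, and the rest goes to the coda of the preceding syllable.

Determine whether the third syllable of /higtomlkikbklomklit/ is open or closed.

Vowels present: i, o, i, o, i; each is a nucleus, giving 5 syllables.
V1 /i/ – V2 /o/: cluster /gt/ — the longest permitted-onset suffix is /t/; onset = /t/, preceding coda = /g/.
V2 /o/ – V3 /i/: /mlk/ — longest licit onset from the right is /k/, leaving /ml/ as coda.
V3 /i/ – V4 /o/: cluster /kbkl/ — the longest permitted-onset suffix is /kl/; onset = /kl/, preceding coda = /kb/.
V4 /o/ – V5 /i/: /mkl/; trying suffixes from longest down, /kl/ is the first permitted one, so coda /m/ | onset /kl/.
Putting it together: hig.toml.kikb.klom.klit.
Syllable 3 is /kikb/ with coda /kb/, so it is closed.

closed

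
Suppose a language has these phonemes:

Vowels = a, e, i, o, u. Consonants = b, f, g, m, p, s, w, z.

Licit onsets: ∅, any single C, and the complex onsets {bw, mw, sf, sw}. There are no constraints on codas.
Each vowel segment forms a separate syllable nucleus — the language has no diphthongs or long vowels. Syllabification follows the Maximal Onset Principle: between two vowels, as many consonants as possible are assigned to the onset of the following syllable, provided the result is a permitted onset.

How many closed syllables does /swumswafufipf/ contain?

Nuclei (vowels): u, a, u, i → 4 syllables.
Between /u/ (V1) and /a/ (V2): /msw/ — longest licit onset from the right is /sw/, leaving /m/ as coda.
Between /a/ (V2) and /u/ (V3): /f/ → onset of the next syllable (single consonants are always licit onsets).
Between /u/ (V3) and /i/ (V4): just /f/ — single C goes to the following onset.
So the parse is swum.swa.fu.fipf.
Classifying each syllable: /swum/ (closed), /swa/ (open), /fu/ (open), /fipf/ (closed).
Closed syllables: 2.

2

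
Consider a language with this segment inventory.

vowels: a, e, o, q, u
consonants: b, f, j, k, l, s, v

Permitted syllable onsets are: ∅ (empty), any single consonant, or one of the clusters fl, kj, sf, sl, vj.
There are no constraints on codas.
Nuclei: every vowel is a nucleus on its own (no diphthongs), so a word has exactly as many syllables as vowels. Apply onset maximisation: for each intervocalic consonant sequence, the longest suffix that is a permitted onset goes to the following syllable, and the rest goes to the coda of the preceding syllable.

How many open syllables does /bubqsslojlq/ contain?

2

The vowels are u, q, o, q — 4 nuclei, so 4 syllables.
σ1/σ2 boundary: /b/ → onset of the next syllable (single consonants are always licit onsets).
σ2/σ3 boundary: /ssl/ — longest licit onset from the right is /sl/, leaving /s/ as coda.
σ3/σ4 boundary: /jl/ — longest licit onset from the right is /l/, leaving /j/ as coda.
Syllabification: bu.bqs.sloj.lq.
Classifying each syllable: /bu/ (open), /bqs/ (closed), /sloj/ (closed), /lq/ (open).
Open syllables: 2.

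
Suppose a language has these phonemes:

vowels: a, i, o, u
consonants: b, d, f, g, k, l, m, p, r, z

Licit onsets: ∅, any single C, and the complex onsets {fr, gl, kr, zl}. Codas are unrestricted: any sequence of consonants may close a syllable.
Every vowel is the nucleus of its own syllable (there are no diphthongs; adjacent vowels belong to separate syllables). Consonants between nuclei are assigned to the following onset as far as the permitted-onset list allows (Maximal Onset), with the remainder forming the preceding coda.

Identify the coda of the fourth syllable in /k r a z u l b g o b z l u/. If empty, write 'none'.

The vowels are a, u, o, u — 4 nuclei, so 4 syllables.
V1 /a/ – V2 /u/: /z/ → onset of the next syllable (single consonants are always licit onsets).
V2 /u/ – V3 /o/: /lbg/ — longest licit onset from the right is /g/, leaving /lb/ as coda.
V3 /o/ – V4 /u/: /bzl/; trying suffixes from longest down, /zl/ is the first permitted one, so coda /b/ | onset /zl/.
Syllabification: kra.zulb.gob.zlu.
Syllable 4 is /zlu/: onset /zl/, nucleus /u/, coda ∅.

none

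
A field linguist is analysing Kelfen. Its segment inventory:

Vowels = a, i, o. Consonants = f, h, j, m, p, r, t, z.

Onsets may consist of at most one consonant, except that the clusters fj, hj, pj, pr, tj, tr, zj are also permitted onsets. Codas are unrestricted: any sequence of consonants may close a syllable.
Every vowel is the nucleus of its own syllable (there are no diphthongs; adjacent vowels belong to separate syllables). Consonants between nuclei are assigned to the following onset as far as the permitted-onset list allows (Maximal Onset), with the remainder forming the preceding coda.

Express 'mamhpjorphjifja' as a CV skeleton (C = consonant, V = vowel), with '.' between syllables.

The vowels are a, o, i, a — 4 nuclei, so 4 syllables.
V1 /a/ – V2 /o/: cluster /mhpj/ — the longest permitted-onset suffix is /pj/; onset = /pj/, preceding coda = /mh/.
V2 /o/ – V3 /i/: /rphj/ — longest licit onset from the right is /hj/, leaving /rp/ as coda.
V3 /i/ – V4 /a/: cluster /fj/ — /fj/ is itself a permitted onset, so the whole cluster goes right; preceding coda = ∅.
Putting it together: mamh.pjorp.hji.fja.
Mapping each syllable to C/V: /mamh/ → CVCC, /pjorp/ → CCVCC, /hji/ → CCV, /fja/ → CCV.

CVCC.CCVCC.CCV.CCV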